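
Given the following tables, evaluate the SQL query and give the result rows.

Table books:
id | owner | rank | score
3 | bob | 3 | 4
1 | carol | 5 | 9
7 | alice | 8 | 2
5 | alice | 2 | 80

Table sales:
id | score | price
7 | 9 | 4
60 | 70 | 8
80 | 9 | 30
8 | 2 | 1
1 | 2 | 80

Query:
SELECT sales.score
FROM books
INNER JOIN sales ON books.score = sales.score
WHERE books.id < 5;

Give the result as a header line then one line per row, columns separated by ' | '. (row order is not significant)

After JOIN sales (4 rows):
books.id | books.owner | books.rank | books.score | sales.id | sales.score | sales.price
1 | carol | 5 | 9 | 7 | 9 | 4
1 | carol | 5 | 9 | 80 | 9 | 30
7 | alice | 8 | 2 | 8 | 2 | 1
7 | alice | 8 | 2 | 1 | 2 | 80
After WHERE (2 rows):
books.id | books.owner | books.rank | books.score | sales.id | sales.score | sales.price
1 | carol | 5 | 9 | 7 | 9 | 4
1 | carol | 5 | 9 | 80 | 9 | 30
After SELECT (2 rows):
sales.score
9
9

== RESULT ==
sales.score
9
9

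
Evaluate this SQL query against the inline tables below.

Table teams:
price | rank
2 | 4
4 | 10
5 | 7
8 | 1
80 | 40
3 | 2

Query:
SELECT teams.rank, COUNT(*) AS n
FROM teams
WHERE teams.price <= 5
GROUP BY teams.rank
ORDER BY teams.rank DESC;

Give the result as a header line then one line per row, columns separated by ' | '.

After WHERE (4 rows):
teams.price | teams.rank
2 | 4
4 | 10
5 | 7
3 | 2
After GROUP BY (4 rows):
teams.rank | n
4 | 1
10 | 1
7 | 1
2 | 1
After ORDER BY (4 rows):
teams.rank | n
10 | 1
7 | 1
4 | 1
2 | 1

== RESULT ==
teams.rank | n
10 | 1
7 | 1
4 | 1
2 | 1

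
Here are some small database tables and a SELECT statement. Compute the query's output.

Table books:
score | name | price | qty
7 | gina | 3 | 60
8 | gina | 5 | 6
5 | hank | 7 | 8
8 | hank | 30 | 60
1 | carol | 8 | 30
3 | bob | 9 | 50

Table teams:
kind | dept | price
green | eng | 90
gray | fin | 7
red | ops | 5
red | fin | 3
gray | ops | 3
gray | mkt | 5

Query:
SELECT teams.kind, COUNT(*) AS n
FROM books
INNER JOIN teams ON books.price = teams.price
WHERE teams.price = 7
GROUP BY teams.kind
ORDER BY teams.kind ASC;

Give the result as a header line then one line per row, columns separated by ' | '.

== RESULT ==
teams.kind | n
gray | 1

Derivation:
After JOIN teams (5 rows):
books.score | books.name | books.price | books.qty | teams.kind | teams.dept | teams.price
7 | gina | 3 | 60 | red | fin | 3
7 | gina | 3 | 60 | gray | ops | 3
8 | gina | 5 | 6 | red | ops | 5
8 | gina | 5 | 6 | gray | mkt | 5
5 | hank | 7 | 8 | gray | fin | 7
After WHERE (1 rows):
books.score | books.name | books.price | books.qty | teams.kind | teams.dept | teams.price
5 | hank | 7 | 8 | gray | fin | 7
After GROUP BY (1 rows):
teams.kind | n
gray | 1
After ORDER BY (1 rows):
teams.kind | n
gray | 1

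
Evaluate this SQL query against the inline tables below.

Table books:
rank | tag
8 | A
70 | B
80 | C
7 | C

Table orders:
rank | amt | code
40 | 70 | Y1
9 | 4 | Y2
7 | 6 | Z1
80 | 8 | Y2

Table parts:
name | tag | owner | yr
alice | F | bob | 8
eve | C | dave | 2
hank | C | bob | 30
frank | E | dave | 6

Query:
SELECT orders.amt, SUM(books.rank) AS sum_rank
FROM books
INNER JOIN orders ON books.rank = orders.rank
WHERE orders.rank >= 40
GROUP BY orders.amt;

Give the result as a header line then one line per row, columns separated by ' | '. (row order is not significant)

== RESULT ==
orders.amt | sum_rank
8 | 80

Derivation:
After JOIN orders (2 rows):
books.rank | books.tag | orders.rank | orders.amt | orders.code
80 | C | 80 | 8 | Y2
7 | C | 7 | 6 | Z1
After WHERE (1 rows):
books.rank | books.tag | orders.rank | orders.amt | orders.code
80 | C | 80 | 8 | Y2
After GROUP BY (1 rows):
orders.amt | sum_rank
8 | 80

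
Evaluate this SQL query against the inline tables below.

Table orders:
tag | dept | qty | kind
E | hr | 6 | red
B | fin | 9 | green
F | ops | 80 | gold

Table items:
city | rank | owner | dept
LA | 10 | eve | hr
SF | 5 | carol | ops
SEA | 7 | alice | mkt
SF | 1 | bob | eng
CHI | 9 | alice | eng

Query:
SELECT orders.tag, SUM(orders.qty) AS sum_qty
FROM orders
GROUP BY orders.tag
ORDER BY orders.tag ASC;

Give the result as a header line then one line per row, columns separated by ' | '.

After GROUP BY (3 rows):
orders.tag | sum_qty
E | 6
B | 9
F | 80
After ORDER BY (3 rows):
orders.tag | sum_qty
B | 9
E | 6
F | 80

== RESULT ==
orders.tag | sum_qty
B | 9
E | 6
F | 80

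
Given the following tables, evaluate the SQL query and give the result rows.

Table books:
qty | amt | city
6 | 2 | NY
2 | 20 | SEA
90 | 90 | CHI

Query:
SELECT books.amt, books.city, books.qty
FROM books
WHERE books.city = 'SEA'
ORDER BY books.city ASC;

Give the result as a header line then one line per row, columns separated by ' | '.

After WHERE (1 rows):
books.qty | books.amt | books.city
2 | 20 | SEA
After SELECT (1 rows):
books.amt | books.city | books.qty
20 | SEA | 2
After ORDER BY (1 rows):
books.amt | books.city | books.qty
20 | SEA | 2

== RESULT ==
books.amt | books.city | books.qty
20 | SEA | 2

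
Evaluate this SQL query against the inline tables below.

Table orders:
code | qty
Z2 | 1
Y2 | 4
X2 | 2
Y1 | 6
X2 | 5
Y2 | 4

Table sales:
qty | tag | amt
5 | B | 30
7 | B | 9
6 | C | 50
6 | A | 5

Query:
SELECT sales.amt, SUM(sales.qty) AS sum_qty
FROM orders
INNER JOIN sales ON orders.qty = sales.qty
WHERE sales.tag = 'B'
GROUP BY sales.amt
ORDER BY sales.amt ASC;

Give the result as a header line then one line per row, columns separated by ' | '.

After JOIN sales (3 rows):
orders.code | orders.qty | sales.qty | sales.tag | sales.amt
Y1 | 6 | 6 | C | 50
Y1 | 6 | 6 | A | 5
X2 | 5 | 5 | B | 30
After WHERE (1 rows):
orders.code | orders.qty | sales.qty | sales.tag | sales.amt
X2 | 5 | 5 | B | 30
After GROUP BY (1 rows):
sales.amt | sum_qty
30 | 5
After ORDER BY (1 rows):
sales.amt | sum_qty
30 | 5

== RESULT ==
sales.amt | sum_qty
30 | 5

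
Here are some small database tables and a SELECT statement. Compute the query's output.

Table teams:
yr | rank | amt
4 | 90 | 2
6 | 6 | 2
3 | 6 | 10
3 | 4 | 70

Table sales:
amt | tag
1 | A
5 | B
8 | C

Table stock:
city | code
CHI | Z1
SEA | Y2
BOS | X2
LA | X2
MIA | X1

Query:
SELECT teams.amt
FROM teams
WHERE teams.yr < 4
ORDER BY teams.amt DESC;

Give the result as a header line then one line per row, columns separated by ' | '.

After WHERE (2 rows):
teams.yr | teams.rank | teams.amt
3 | 6 | 10
3 | 4 | 70
After SELECT (2 rows):
teams.amt
10
70
After ORDER BY (2 rows):
teams.amt
70
10

== RESULT ==
teams.amt
70
10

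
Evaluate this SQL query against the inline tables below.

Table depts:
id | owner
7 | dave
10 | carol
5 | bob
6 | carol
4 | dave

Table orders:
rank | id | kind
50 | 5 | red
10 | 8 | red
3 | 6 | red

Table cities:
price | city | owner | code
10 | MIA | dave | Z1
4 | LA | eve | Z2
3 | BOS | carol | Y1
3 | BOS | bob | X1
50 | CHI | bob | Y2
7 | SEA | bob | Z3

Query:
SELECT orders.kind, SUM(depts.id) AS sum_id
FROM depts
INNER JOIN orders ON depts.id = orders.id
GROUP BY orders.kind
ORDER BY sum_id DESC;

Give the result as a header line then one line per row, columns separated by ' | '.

== RESULT ==
orders.kind | sum_id
red | 11

Derivation:
After JOIN orders (2 rows):
depts.id | depts.owner | orders.rank | orders.id | orders.kind
5 | bob | 50 | 5 | red
6 | carol | 3 | 6 | red
After GROUP BY (1 rows):
orders.kind | sum_id
red | 11
After ORDER BY (1 rows):
orders.kind | sum_id
red | 11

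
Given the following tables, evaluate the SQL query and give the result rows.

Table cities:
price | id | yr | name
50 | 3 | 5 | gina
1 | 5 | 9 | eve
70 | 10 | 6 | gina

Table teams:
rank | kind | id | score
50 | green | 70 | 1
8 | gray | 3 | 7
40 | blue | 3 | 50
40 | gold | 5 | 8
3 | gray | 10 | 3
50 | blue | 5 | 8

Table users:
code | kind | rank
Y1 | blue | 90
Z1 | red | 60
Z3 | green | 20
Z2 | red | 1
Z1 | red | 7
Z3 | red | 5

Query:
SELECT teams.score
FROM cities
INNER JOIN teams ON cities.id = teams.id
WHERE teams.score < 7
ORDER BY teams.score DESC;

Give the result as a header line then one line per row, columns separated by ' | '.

After JOIN teams (5 rows):
cities.price | cities.id | cities.yr | cities.name | teams.rank | teams.kind | teams.id | teams.score
50 | 3 | 5 | gina | 8 | gray | 3 | 7
50 | 3 | 5 | gina | 40 | blue | 3 | 50
1 | 5 | 9 | eve | 40 | gold | 5 | 8
1 | 5 | 9 | eve | 50 | blue | 5 | 8
70 | 10 | 6 | gina | 3 | gray | 10 | 3
After WHERE (1 rows):
cities.price | cities.id | cities.yr | cities.name | teams.rank | teams.kind | teams.id | teams.score
70 | 10 | 6 | gina | 3 | gray | 10 | 3
After SELECT (1 rows):
teams.score
3
After ORDER BY (1 rows):
teams.score
3

== RESULT ==
teams.score
3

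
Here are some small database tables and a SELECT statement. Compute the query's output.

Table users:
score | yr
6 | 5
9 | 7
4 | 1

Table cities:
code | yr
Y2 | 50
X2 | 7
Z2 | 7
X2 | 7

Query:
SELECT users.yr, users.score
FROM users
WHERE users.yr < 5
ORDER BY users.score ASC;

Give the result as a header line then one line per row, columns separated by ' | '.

== RESULT ==
users.yr | users.score
1 | 4

Derivation:
After WHERE (1 rows):
users.score | users.yr
4 | 1
After SELECT (1 rows):
users.yr | users.score
1 | 4
After ORDER BY (1 rows):
users.yr | users.score
1 | 4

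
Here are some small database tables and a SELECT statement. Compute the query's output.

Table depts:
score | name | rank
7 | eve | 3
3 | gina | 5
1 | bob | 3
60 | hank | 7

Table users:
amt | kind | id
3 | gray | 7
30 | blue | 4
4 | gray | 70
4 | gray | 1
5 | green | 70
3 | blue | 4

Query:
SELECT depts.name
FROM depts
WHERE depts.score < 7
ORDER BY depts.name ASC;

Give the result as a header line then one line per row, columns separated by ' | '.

== RESULT ==
depts.name
bob
gina

Derivation:
After WHERE (2 rows):
depts.score | depts.name | depts.rank
3 | gina | 5
1 | bob | 3
After SELECT (2 rows):
depts.name
gina
bob
After ORDER BY (2 rows):
depts.name
bob
gina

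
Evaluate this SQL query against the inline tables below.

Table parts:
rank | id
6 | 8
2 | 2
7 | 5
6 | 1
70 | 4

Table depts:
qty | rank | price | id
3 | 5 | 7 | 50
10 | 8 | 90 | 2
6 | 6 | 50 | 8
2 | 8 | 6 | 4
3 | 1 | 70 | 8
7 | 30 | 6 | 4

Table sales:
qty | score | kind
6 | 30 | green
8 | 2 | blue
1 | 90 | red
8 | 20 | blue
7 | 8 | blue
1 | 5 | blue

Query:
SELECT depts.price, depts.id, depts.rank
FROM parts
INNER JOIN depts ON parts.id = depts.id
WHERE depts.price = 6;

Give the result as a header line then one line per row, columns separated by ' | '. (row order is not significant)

After JOIN depts (5 rows):
parts.rank | parts.id | depts.qty | depts.rank | depts.price | depts.id
6 | 8 | 6 | 6 | 50 | 8
6 | 8 | 3 | 1 | 70 | 8
2 | 2 | 10 | 8 | 90 | 2
70 | 4 | 2 | 8 | 6 | 4
70 | 4 | 7 | 30 | 6 | 4
After WHERE (2 rows):
parts.rank | parts.id | depts.qty | depts.rank | depts.price | depts.id
70 | 4 | 2 | 8 | 6 | 4
70 | 4 | 7 | 30 | 6 | 4
After SELECT (2 rows):
depts.price | depts.id | depts.rank
6 | 4 | 8
6 | 4 | 30

== RESULT ==
depts.price | depts.id | depts.rank
6 | 4 | 8
6 | 4 | 30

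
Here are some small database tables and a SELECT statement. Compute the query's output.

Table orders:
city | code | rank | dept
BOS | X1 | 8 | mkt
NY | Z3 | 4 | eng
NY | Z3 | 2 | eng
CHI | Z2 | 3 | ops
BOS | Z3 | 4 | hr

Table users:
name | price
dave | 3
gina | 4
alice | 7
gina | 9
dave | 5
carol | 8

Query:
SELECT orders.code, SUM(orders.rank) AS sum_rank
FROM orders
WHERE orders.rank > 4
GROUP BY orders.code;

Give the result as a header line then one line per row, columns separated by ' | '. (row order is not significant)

After WHERE (1 rows):
orders.city | orders.code | orders.rank | orders.dept
BOS | X1 | 8 | mkt
After GROUP BY (1 rows):
orders.code | sum_rank
X1 | 8

== RESULT ==
orders.code | sum_rank
X1 | 8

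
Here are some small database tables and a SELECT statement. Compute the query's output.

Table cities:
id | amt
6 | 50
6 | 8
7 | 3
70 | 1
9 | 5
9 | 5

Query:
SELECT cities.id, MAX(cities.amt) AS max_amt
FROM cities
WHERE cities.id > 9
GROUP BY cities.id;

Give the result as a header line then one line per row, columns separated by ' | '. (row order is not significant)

After WHERE (1 rows):
cities.id | cities.amt
70 | 1
After GROUP BY (1 rows):
cities.id | max_amt
70 | 1

== RESULT ==
cities.id | max_amt
70 | 1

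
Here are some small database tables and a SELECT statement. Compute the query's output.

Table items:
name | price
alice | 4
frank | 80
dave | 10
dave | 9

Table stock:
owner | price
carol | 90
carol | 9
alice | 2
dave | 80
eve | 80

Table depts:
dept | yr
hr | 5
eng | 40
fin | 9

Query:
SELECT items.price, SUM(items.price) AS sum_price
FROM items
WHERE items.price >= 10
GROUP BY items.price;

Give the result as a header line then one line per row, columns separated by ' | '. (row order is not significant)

After WHERE (2 rows):
items.name | items.price
frank | 80
dave | 10
After GROUP BY (2 rows):
items.price | sum_price
80 | 80
10 | 10

== RESULT ==
items.price | sum_price
80 | 80
10 | 10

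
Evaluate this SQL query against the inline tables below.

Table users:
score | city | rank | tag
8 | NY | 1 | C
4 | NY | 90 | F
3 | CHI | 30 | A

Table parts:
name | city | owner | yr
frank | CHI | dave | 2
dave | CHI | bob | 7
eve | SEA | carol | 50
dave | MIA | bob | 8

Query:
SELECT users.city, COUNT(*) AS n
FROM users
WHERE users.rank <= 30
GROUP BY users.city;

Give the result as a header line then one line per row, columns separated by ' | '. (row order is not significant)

== RESULT ==
users.city | n
NY | 1
CHI | 1

Derivation:
After WHERE (2 rows):
users.score | users.city | users.rank | users.tag
8 | NY | 1 | C
3 | CHI | 30 | A
After GROUP BY (2 rows):
users.city | n
NY | 1
CHI | 1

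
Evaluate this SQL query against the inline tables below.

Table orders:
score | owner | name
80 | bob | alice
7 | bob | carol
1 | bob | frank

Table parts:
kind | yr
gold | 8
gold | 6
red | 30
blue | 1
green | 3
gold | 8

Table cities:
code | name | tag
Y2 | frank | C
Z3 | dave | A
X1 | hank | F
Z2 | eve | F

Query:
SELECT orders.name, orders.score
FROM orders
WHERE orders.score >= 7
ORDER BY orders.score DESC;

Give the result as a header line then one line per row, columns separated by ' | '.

== RESULT ==
orders.name | orders.score
alice | 80
carol | 7

Derivation:
After WHERE (2 rows):
orders.score | orders.owner | orders.name
80 | bob | alice
7 | bob | carol
After SELECT (2 rows):
orders.name | orders.score
alice | 80
carol | 7
After ORDER BY (2 rows):
orders.name | orders.score
alice | 80
carol | 7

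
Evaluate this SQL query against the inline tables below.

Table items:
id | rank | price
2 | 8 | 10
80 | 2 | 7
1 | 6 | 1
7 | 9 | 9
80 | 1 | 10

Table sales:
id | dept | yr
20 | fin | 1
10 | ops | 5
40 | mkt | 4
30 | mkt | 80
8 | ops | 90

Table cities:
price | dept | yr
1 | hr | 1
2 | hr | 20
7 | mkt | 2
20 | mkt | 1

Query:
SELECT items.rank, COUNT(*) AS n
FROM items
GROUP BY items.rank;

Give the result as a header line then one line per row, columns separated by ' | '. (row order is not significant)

After GROUP BY (5 rows):
items.rank | n
8 | 1
2 | 1
6 | 1
9 | 1
1 | 1

== RESULT ==
items.rank | n
8 | 1
2 | 1
6 | 1
9 | 1
1 | 1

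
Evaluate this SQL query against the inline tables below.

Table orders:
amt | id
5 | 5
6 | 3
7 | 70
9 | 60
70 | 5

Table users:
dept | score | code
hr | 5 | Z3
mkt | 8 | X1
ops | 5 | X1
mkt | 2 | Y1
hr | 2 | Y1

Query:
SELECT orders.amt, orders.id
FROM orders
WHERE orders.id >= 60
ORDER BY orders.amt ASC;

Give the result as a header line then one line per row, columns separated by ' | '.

After WHERE (2 rows):
orders.amt | orders.id
7 | 70
9 | 60
After SELECT (2 rows):
orders.amt | orders.id
7 | 70
9 | 60
After ORDER BY (2 rows):
orders.amt | orders.id
7 | 70
9 | 60

== RESULT ==
orders.amt | orders.id
7 | 70
9 | 60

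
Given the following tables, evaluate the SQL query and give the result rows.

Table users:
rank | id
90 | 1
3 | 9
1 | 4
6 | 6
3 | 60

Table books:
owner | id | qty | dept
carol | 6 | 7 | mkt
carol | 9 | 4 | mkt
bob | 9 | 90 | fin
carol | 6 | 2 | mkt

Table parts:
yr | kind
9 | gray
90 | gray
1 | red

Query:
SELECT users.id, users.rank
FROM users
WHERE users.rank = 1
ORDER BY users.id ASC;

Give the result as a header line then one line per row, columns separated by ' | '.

After WHERE (1 rows):
users.rank | users.id
1 | 4
After SELECT (1 rows):
users.id | users.rank
4 | 1
After ORDER BY (1 rows):
users.id | users.rank
4 | 1

== RESULT ==
users.id | users.rank
4 | 1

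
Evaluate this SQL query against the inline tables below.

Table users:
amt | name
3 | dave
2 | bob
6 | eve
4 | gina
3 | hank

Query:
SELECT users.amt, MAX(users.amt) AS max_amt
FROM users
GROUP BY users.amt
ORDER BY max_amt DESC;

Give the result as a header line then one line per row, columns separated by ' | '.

After GROUP BY (4 rows):
users.amt | max_amt
3 | 3
2 | 2
6 | 6
4 | 4
After ORDER BY (4 rows):
users.amt | max_amt
6 | 6
4 | 4
3 | 3
2 | 2

== RESULT ==
users.amt | max_amt
6 | 6
4 | 4
3 | 3
2 | 2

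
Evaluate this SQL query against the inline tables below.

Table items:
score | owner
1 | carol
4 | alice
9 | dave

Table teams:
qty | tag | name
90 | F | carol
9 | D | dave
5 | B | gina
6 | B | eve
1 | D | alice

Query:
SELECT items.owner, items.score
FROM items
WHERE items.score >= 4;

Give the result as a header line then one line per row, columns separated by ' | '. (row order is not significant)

After WHERE (2 rows):
items.score | items.owner
4 | alice
9 | dave
After SELECT (2 rows):
items.owner | items.score
alice | 4
dave | 9

== RESULT ==
items.owner | items.score
alice | 4
dave | 9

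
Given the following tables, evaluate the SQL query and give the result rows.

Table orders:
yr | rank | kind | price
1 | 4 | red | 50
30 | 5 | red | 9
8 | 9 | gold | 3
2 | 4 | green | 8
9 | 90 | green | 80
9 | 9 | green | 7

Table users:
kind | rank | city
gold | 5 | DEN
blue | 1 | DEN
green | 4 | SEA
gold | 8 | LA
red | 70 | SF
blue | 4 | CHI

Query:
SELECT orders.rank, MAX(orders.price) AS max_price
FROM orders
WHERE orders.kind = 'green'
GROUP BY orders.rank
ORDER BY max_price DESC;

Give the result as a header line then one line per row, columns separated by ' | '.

== RESULT ==
orders.rank | max_price
90 | 80
4 | 8
9 | 7

Derivation:
After WHERE (3 rows):
orders.yr | orders.rank | orders.kind | orders.price
2 | 4 | green | 8
9 | 90 | green | 80
9 | 9 | green | 7
After GROUP BY (3 rows):
orders.rank | max_price
4 | 8
90 | 80
9 | 7
After ORDER BY (3 rows):
orders.rank | max_price
90 | 80
4 | 8
9 | 7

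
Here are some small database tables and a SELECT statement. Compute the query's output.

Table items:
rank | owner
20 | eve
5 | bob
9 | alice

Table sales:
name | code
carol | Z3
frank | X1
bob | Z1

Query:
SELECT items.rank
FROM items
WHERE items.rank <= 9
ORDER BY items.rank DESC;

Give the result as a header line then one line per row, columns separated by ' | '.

After WHERE (2 rows):
items.rank | items.owner
5 | bob
9 | alice
After SELECT (2 rows):
items.rank
5
9
After ORDER BY (2 rows):
items.rank
9
5

== RESULT ==
items.rank
9
5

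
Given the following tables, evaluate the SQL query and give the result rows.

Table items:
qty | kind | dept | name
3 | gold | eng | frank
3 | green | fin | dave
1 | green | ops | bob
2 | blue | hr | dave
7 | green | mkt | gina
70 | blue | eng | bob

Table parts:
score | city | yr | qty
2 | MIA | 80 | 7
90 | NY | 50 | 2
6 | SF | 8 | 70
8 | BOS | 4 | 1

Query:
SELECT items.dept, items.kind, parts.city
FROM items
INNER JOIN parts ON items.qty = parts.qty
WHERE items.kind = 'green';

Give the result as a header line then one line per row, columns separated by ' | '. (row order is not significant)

== RESULT ==
items.dept | items.kind | parts.city
ops | green | BOS
mkt | green | MIA

Derivation:
After JOIN parts (4 rows):
items.qty | items.kind | items.dept | items.name | parts.score | parts.city | parts.yr | parts.qty
1 | green | ops | bob | 8 | BOS | 4 | 1
2 | blue | hr | dave | 90 | NY | 50 | 2
7 | green | mkt | gina | 2 | MIA | 80 | 7
70 | blue | eng | bob | 6 | SF | 8 | 70
After WHERE (2 rows):
items.qty | items.kind | items.dept | items.name | parts.score | parts.city | parts.yr | parts.qty
1 | green | ops | bob | 8 | BOS | 4 | 1
7 | green | mkt | gina | 2 | MIA | 80 | 7
After SELECT (2 rows):
items.dept | items.kind | parts.city
ops | green | BOS
mkt | green | MIA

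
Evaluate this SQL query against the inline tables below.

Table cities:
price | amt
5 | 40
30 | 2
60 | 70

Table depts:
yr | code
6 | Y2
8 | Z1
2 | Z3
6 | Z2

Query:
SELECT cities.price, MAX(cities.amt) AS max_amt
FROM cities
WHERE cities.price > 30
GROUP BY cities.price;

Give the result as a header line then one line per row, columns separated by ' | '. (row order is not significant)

== RESULT ==
cities.price | max_amt
60 | 70

Derivation:
After WHERE (1 rows):
cities.price | cities.amt
60 | 70
After GROUP BY (1 rows):
cities.price | max_amt
60 | 70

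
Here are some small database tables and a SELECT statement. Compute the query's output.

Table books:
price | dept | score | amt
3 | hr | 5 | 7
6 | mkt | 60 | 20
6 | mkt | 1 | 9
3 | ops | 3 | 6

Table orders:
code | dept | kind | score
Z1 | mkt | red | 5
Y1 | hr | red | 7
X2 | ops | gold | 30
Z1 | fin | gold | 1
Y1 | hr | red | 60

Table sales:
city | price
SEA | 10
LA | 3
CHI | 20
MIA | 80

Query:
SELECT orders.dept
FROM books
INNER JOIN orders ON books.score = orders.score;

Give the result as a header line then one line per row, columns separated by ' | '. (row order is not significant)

After JOIN orders (3 rows):
books.price | books.dept | books.score | books.amt | orders.code | orders.dept | orders.kind | orders.score
3 | hr | 5 | 7 | Z1 | mkt | red | 5
6 | mkt | 60 | 20 | Y1 | hr | red | 60
6 | mkt | 1 | 9 | Z1 | fin | gold | 1
After SELECT (3 rows):
orders.dept
mkt
hr
fin

== RESULT ==
orders.dept
mkt
hr
fin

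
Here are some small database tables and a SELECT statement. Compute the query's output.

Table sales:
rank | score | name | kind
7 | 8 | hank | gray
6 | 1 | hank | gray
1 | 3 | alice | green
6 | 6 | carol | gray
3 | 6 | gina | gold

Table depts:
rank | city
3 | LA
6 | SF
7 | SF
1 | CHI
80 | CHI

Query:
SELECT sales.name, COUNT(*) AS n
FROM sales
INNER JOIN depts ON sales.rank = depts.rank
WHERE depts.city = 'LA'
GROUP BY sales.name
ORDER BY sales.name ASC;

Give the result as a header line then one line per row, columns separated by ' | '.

After JOIN depts (5 rows):
sales.rank | sales.score | sales.name | sales.kind | depts.rank | depts.city
7 | 8 | hank | gray | 7 | SF
6 | 1 | hank | gray | 6 | SF
1 | 3 | alice | green | 1 | CHI
6 | 6 | carol | gray | 6 | SF
3 | 6 | gina | gold | 3 | LA
After WHERE (1 rows):
sales.rank | sales.score | sales.name | sales.kind | depts.rank | depts.city
3 | 6 | gina | gold | 3 | LA
After GROUP BY (1 rows):
sales.name | n
gina | 1
After ORDER BY (1 rows):
sales.name | n
gina | 1

== RESULT ==
sales.name | n
gina | 1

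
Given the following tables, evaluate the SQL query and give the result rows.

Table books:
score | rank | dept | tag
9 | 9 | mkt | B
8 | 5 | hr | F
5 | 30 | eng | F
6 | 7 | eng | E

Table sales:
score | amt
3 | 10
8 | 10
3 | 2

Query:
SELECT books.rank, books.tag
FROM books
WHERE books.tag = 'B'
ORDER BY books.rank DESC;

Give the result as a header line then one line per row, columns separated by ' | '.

After WHERE (1 rows):
books.score | books.rank | books.dept | books.tag
9 | 9 | mkt | B
After SELECT (1 rows):
books.rank | books.tag
9 | B
After ORDER BY (1 rows):
books.rank | books.tag
9 | B

== RESULT ==
books.rank | books.tag
9 | B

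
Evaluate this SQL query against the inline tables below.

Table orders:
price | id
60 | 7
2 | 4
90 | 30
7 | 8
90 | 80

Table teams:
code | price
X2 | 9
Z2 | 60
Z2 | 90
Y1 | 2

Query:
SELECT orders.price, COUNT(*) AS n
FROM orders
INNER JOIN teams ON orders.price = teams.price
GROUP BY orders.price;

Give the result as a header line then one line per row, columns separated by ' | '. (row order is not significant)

== RESULT ==
orders.price | n
60 | 1
2 | 1
90 | 2

Derivation:
After JOIN teams (4 rows):
orders.price | orders.id | teams.code | teams.price
60 | 7 | Z2 | 60
2 | 4 | Y1 | 2
90 | 30 | Z2 | 90
90 | 80 | Z2 | 90
After GROUP BY (3 rows):
orders.price | n
60 | 1
2 | 1
90 | 2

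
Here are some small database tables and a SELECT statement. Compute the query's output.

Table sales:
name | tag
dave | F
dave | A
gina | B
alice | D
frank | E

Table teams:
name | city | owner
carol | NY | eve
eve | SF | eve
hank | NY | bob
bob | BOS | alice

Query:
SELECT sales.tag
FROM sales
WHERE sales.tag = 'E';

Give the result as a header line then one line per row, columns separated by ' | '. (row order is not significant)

After WHERE (1 rows):
sales.name | sales.tag
frank | E
After SELECT (1 rows):
sales.tag
E

== RESULT ==
sales.tag
E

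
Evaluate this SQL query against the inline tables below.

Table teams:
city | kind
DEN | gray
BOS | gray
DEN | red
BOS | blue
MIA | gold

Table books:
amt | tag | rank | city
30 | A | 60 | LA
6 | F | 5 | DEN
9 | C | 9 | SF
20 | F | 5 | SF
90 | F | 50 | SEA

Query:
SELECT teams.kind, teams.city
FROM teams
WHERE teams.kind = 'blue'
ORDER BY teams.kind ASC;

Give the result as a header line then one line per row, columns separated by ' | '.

== RESULT ==
teams.kind | teams.city
blue | BOS

Derivation:
After WHERE (1 rows):
teams.city | teams.kind
BOS | blue
After SELECT (1 rows):
teams.kind | teams.city
blue | BOS
After ORDER BY (1 rows):
teams.kind | teams.city
blue | BOS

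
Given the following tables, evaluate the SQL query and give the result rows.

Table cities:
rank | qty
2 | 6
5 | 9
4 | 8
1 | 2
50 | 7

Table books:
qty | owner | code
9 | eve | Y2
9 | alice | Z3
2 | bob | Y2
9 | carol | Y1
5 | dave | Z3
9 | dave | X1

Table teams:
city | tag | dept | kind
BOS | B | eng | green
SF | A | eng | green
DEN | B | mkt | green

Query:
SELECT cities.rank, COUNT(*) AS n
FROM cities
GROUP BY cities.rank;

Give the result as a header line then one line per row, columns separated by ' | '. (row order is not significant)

== RESULT ==
cities.rank | n
2 | 1
5 | 1
4 | 1
1 | 1
50 | 1

Derivation:
After GROUP BY (5 rows):
cities.rank | n
2 | 1
5 | 1
4 | 1
1 | 1
50 | 1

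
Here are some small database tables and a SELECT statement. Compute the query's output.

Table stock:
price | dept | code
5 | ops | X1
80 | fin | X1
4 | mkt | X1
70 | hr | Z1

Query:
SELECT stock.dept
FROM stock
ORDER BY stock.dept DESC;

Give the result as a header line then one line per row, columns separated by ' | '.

== RESULT ==
stock.dept
ops
mkt
hr
fin

Derivation:
After SELECT (4 rows):
stock.dept
ops
fin
mkt
hr
After ORDER BY (4 rows):
stock.dept
ops
mkt
hr
fin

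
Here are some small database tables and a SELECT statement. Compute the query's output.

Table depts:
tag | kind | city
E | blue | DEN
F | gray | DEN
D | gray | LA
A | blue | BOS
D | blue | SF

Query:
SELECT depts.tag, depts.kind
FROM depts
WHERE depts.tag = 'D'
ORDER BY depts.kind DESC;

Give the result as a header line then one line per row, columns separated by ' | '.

After WHERE (2 rows):
depts.tag | depts.kind | depts.city
D | gray | LA
D | blue | SF
After SELECT (2 rows):
depts.tag | depts.kind
D | gray
D | blue
After ORDER BY (2 rows):
depts.tag | depts.kind
D | gray
D | blue

== RESULT ==
depts.tag | depts.kind
D | gray
D | blue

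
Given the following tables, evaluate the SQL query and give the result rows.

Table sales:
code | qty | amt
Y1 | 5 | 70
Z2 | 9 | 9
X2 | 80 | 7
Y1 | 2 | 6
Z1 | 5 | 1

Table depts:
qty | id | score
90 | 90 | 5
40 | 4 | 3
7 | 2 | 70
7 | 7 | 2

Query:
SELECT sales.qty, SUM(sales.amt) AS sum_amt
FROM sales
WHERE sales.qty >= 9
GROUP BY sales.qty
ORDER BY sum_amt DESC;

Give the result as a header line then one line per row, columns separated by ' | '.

== RESULT ==
sales.qty | sum_amt
9 | 9
80 | 7

Derivation:
After WHERE (2 rows):
sales.code | sales.qty | sales.amt
Z2 | 9 | 9
X2 | 80 | 7
After GROUP BY (2 rows):
sales.qty | sum_amt
9 | 9
80 | 7
After ORDER BY (2 rows):
sales.qty | sum_amt
9 | 9
80 | 7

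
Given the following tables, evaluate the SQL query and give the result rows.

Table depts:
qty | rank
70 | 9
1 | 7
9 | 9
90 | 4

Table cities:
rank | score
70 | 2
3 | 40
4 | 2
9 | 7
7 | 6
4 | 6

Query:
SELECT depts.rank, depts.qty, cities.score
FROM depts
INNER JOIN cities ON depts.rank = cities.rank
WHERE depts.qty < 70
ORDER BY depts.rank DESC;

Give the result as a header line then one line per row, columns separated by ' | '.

== RESULT ==
depts.rank | depts.qty | cities.score
9 | 9 | 7
7 | 1 | 6

Derivation:
After JOIN cities (5 rows):
depts.qty | depts.rank | cities.rank | cities.score
70 | 9 | 9 | 7
1 | 7 | 7 | 6
9 | 9 | 9 | 7
90 | 4 | 4 | 2
90 | 4 | 4 | 6
After WHERE (2 rows):
depts.qty | depts.rank | cities.rank | cities.score
1 | 7 | 7 | 6
9 | 9 | 9 | 7
After SELECT (2 rows):
depts.rank | depts.qty | cities.score
7 | 1 | 6
9 | 9 | 7
After ORDER BY (2 rows):
depts.rank | depts.qty | cities.score
9 | 9 | 7
7 | 1 | 6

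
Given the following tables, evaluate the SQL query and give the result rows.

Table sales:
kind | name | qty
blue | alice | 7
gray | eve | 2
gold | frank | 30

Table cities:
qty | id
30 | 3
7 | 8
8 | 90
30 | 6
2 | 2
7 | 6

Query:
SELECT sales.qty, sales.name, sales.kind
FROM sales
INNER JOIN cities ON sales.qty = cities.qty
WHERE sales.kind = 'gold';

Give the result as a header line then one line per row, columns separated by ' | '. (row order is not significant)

== RESULT ==
sales.qty | sales.name | sales.kind
30 | frank | gold
30 | frank | gold

Derivation:
After JOIN cities (5 rows):
sales.kind | sales.name | sales.qty | cities.qty | cities.id
blue | alice | 7 | 7 | 8
blue | alice | 7 | 7 | 6
gray | eve | 2 | 2 | 2
gold | frank | 30 | 30 | 3
gold | frank | 30 | 30 | 6
After WHERE (2 rows):
sales.kind | sales.name | sales.qty | cities.qty | cities.id
gold | frank | 30 | 30 | 3
gold | frank | 30 | 30 | 6
After SELECT (2 rows):
sales.qty | sales.name | sales.kind
30 | frank | gold
30 | frank | gold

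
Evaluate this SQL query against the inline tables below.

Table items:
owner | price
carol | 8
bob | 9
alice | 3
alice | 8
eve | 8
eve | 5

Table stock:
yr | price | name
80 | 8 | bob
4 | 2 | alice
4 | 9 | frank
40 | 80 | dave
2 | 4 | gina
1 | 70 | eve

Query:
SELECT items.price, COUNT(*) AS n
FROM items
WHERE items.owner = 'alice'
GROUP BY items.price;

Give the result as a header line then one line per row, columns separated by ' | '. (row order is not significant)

After WHERE (2 rows):
items.owner | items.price
alice | 3
alice | 8
After GROUP BY (2 rows):
items.price | n
3 | 1
8 | 1

== RESULT ==
items.price | n
3 | 1
8 | 1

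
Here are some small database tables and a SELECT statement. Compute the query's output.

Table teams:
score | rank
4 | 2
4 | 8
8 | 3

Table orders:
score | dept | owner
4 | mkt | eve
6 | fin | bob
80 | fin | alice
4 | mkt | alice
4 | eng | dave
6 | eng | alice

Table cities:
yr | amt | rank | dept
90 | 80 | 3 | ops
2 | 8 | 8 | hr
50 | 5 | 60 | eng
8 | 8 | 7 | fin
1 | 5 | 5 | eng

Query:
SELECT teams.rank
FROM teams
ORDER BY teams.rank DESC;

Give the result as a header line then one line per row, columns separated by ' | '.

After SELECT (3 rows):
teams.rank
2
8
3
After ORDER BY (3 rows):
teams.rank
8
3
2

== RESULT ==
teams.rank
8
3
2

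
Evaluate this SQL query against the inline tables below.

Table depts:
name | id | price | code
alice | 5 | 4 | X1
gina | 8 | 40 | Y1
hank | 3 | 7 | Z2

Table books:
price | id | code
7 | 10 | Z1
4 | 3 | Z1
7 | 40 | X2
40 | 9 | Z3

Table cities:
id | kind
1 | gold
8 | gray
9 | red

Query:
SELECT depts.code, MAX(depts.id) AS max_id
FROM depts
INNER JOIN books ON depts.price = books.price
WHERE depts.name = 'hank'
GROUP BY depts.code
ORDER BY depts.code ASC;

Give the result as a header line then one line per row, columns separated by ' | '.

After JOIN books (4 rows):
depts.name | depts.id | depts.price | depts.code | books.price | books.id | books.code
alice | 5 | 4 | X1 | 4 | 3 | Z1
gina | 8 | 40 | Y1 | 40 | 9 | Z3
hank | 3 | 7 | Z2 | 7 | 10 | Z1
hank | 3 | 7 | Z2 | 7 | 40 | X2
After WHERE (2 rows):
depts.name | depts.id | depts.price | depts.code | books.price | books.id | books.code
hank | 3 | 7 | Z2 | 7 | 10 | Z1
hank | 3 | 7 | Z2 | 7 | 40 | X2
After GROUP BY (1 rows):
depts.code | max_id
Z2 | 3
After ORDER BY (1 rows):
depts.code | max_id
Z2 | 3

== RESULT ==
depts.code | max_id
Z2 | 3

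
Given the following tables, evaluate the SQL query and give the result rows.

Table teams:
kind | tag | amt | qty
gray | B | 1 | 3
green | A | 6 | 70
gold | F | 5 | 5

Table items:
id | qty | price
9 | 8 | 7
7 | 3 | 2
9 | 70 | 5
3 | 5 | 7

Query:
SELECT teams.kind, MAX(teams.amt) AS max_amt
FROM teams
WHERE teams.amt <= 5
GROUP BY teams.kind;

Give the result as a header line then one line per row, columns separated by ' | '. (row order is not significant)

== RESULT ==
teams.kind | max_amt
gray | 1
gold | 5

Derivation:
After WHERE (2 rows):
teams.kind | teams.tag | teams.amt | teams.qty
gray | B | 1 | 3
gold | F | 5 | 5
After GROUP BY (2 rows):
teams.kind | max_amt
gray | 1
gold | 5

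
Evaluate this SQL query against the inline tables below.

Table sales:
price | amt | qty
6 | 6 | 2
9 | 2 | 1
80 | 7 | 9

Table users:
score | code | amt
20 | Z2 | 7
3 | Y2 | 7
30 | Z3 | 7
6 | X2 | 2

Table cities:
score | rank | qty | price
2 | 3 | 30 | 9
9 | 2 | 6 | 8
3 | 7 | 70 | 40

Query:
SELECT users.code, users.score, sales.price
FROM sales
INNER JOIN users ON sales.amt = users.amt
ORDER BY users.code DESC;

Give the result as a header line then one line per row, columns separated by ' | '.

== RESULT ==
users.code | users.score | sales.price
Z3 | 30 | 80
Z2 | 20 | 80
Y2 | 3 | 80
X2 | 6 | 9

Derivation:
After JOIN users (4 rows):
sales.price | sales.amt | sales.qty | users.score | users.code | users.amt
9 | 2 | 1 | 6 | X2 | 2
80 | 7 | 9 | 20 | Z2 | 7
80 | 7 | 9 | 3 | Y2 | 7
80 | 7 | 9 | 30 | Z3 | 7
After SELECT (4 rows):
users.code | users.score | sales.price
X2 | 6 | 9
Z2 | 20 | 80
Y2 | 3 | 80
Z3 | 30 | 80
After ORDER BY (4 rows):
users.code | users.score | sales.price
Z3 | 30 | 80
Z2 | 20 | 80
Y2 | 3 | 80
X2 | 6 | 9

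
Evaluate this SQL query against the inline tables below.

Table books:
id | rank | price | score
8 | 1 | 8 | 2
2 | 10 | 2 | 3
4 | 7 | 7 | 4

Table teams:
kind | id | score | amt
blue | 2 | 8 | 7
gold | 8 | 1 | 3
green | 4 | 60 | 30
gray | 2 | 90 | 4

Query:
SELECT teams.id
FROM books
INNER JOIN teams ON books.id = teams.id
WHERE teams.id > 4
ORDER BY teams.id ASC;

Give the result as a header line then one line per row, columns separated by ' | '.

After JOIN teams (4 rows):
books.id | books.rank | books.price | books.score | teams.kind | teams.id | teams.score | teams.amt
8 | 1 | 8 | 2 | gold | 8 | 1 | 3
2 | 10 | 2 | 3 | blue | 2 | 8 | 7
2 | 10 | 2 | 3 | gray | 2 | 90 | 4
4 | 7 | 7 | 4 | green | 4 | 60 | 30
After WHERE (1 rows):
books.id | books.rank | books.price | books.score | teams.kind | teams.id | teams.score | teams.amt
8 | 1 | 8 | 2 | gold | 8 | 1 | 3
After SELECT (1 rows):
teams.id
8
After ORDER BY (1 rows):
teams.id
8

== RESULT ==
teams.id
8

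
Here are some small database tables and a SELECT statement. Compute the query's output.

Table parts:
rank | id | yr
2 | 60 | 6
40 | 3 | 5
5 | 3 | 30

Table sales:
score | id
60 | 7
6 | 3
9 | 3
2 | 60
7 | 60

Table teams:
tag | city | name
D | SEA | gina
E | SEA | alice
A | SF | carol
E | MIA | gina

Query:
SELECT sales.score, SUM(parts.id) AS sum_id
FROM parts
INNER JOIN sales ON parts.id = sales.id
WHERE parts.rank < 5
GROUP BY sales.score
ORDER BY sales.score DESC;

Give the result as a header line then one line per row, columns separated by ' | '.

== RESULT ==
sales.score | sum_id
7 | 60
2 | 60

Derivation:
After JOIN sales (6 rows):
parts.rank | parts.id | parts.yr | sales.score | sales.id
2 | 60 | 6 | 2 | 60
2 | 60 | 6 | 7 | 60
40 | 3 | 5 | 6 | 3
40 | 3 | 5 | 9 | 3
5 | 3 | 30 | 6 | 3
5 | 3 | 30 | 9 | 3
After WHERE (2 rows):
parts.rank | parts.id | parts.yr | sales.score | sales.id
2 | 60 | 6 | 2 | 60
2 | 60 | 6 | 7 | 60
After GROUP BY (2 rows):
sales.score | sum_id
2 | 60
7 | 60
After ORDER BY (2 rows):
sales.score | sum_id
7 | 60
2 | 60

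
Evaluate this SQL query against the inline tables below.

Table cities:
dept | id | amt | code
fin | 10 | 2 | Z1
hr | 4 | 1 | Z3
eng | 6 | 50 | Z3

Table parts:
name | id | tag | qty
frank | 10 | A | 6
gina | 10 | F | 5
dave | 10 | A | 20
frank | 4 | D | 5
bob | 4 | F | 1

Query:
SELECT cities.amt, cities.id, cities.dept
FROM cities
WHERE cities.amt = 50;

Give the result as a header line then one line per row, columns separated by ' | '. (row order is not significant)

After WHERE (1 rows):
cities.dept | cities.id | cities.amt | cities.code
eng | 6 | 50 | Z3
After SELECT (1 rows):
cities.amt | cities.id | cities.dept
50 | 6 | eng

== RESULT ==
cities.amt | cities.id | cities.dept
50 | 6 | eng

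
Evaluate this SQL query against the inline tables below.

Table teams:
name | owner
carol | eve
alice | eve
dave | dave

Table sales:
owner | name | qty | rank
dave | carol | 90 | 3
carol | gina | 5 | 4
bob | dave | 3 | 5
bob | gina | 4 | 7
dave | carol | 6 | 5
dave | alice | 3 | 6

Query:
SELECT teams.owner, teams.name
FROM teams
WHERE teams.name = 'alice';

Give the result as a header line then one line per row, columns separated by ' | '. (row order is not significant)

== RESULT ==
teams.owner | teams.name
eve | alice

Derivation:
After WHERE (1 rows):
teams.name | teams.owner
alice | eve
After SELECT (1 rows):
teams.owner | teams.name
eve | alice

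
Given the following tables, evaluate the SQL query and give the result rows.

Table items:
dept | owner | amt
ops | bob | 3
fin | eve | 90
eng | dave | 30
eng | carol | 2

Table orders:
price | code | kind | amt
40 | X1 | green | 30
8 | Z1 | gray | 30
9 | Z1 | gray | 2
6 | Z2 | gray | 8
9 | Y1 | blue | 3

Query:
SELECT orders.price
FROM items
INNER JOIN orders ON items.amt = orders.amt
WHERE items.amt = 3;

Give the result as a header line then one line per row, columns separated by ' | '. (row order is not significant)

After JOIN orders (4 rows):
items.dept | items.owner | items.amt | orders.price | orders.code | orders.kind | orders.amt
ops | bob | 3 | 9 | Y1 | blue | 3
eng | dave | 30 | 40 | X1 | green | 30
eng | dave | 30 | 8 | Z1 | gray | 30
eng | carol | 2 | 9 | Z1 | gray | 2
After WHERE (1 rows):
items.dept | items.owner | items.amt | orders.price | orders.code | orders.kind | orders.amt
ops | bob | 3 | 9 | Y1 | blue | 3
After SELECT (1 rows):
orders.price
9

== RESULT ==
orders.price
9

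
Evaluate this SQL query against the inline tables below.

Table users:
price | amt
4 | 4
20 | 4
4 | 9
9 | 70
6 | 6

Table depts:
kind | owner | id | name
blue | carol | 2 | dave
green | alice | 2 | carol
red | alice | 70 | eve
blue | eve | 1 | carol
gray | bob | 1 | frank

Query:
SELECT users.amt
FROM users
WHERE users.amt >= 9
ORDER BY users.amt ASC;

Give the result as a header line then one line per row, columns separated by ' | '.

== RESULT ==
users.amt
9
70

Derivation:
After WHERE (2 rows):
users.price | users.amt
4 | 9
9 | 70
After SELECT (2 rows):
users.amt
9
70
After ORDER BY (2 rows):
users.amt
9
70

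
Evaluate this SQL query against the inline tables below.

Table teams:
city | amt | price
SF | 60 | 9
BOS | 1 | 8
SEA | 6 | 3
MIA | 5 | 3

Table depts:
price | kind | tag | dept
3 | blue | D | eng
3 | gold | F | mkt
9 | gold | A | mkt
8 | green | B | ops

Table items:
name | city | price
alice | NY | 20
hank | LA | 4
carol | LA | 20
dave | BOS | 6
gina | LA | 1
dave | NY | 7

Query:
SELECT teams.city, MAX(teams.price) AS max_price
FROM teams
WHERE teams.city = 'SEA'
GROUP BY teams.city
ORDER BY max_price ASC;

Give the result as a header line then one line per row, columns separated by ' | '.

After WHERE (1 rows):
teams.city | teams.amt | teams.price
SEA | 6 | 3
After GROUP BY (1 rows):
teams.city | max_price
SEA | 3
After ORDER BY (1 rows):
teams.city | max_price
SEA | 3

== RESULT ==
teams.city | max_price
SEA | 3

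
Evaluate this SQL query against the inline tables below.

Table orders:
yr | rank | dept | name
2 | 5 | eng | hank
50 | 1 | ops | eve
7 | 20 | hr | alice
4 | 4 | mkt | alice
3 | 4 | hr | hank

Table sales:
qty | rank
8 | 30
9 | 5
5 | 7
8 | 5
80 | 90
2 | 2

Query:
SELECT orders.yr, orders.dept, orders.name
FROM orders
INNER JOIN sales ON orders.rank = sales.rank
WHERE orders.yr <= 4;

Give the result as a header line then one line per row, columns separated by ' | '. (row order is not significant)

== RESULT ==
orders.yr | orders.dept | orders.name
2 | eng | hank
2 | eng | hank

Derivation:
After JOIN sales (2 rows):
orders.yr | orders.rank | orders.dept | orders.name | sales.qty | sales.rank
2 | 5 | eng | hank | 9 | 5
2 | 5 | eng | hank | 8 | 5
After WHERE (2 rows):
orders.yr | orders.rank | orders.dept | orders.name | sales.qty | sales.rank
2 | 5 | eng | hank | 9 | 5
2 | 5 | eng | hank | 8 | 5
After SELECT (2 rows):
orders.yr | orders.dept | orders.name
2 | eng | hank
2 | eng | hank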